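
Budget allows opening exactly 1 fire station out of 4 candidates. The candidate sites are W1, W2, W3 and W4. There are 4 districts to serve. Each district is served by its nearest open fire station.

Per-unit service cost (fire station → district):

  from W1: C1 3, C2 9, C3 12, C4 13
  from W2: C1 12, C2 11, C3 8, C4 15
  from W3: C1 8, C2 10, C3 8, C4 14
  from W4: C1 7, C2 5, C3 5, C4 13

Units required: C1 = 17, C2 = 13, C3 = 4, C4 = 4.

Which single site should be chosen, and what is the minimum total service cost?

Choose W4 only; total service cost 256.

With exactly 1 open, each district uses its cheapest among the chosen.
{W4}: C1→W4 7·17=119, C2→W4 5·13=65, C3→W4 5·4=20, C4→W4 13·4=52. Service cost 256.
{W1}: service cost 268
{W3}: service cost 354
Among all 4 size-1 choices, {W4} is lowest.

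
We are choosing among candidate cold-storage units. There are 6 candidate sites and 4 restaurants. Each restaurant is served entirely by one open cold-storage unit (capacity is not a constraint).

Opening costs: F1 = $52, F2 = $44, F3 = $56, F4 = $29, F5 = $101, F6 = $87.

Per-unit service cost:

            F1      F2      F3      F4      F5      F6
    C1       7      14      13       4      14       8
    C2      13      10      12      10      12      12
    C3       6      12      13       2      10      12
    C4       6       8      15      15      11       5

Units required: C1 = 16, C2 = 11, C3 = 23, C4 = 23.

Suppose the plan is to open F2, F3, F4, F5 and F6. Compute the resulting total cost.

Total cost: 652

Each restaurant is assigned to its cheapest site among the open ones.
{F2, F3, F4, F5, F6}: C1→F4 4·16=64, C2→F2 10·11=110, C3→F4 2·23=46, C4→F6 5·23=115. Service 335; fixed 317; total 652.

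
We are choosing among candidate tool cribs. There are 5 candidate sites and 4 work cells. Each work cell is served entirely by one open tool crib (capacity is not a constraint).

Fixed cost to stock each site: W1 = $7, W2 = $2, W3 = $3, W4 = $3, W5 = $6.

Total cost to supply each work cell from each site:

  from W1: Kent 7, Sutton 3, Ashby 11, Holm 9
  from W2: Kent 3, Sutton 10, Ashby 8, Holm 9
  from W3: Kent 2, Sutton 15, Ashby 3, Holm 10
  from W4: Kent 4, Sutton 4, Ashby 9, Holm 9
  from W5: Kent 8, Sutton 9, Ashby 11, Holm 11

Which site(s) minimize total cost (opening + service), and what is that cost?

Open W3 and W4; minimum total cost 24.

For any fixed open set, each work cell goes to its cheapest open site; total = fixed + service.
{W3, W4}: Kent→W3 2, Sutton→W4 4, Ashby→W3 3, Holm→W4 9. Service 18; fixed 6; total 24.
{W2, W3, W4}: service 18 + fixed 8 = 26
{W1, W3}: service 17 + fixed 10 = 27
{W1, W2, W3, W4, W5}: service 17 + fixed 21 = 38
No other subset beats 24.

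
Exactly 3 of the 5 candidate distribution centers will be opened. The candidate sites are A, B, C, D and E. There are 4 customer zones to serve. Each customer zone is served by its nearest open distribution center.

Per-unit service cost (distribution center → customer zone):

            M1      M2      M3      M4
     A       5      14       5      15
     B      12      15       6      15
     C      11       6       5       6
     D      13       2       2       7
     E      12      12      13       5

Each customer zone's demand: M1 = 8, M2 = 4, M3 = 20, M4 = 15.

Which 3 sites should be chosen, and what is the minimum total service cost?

Choose A, D and E; total service cost 163.

With exactly 3 open, each customer zone uses its cheapest among the chosen.
{A, D, E}: M1→A 5·8=40, M2→D 2·4=8, M3→D 2·20=40, M4→E 5·15=75. Service cost 163.
{A, C, D}: service cost 178
{A, B, D}: service cost 193
Among all 10 size-3 choices, {A, D, E} is lowest.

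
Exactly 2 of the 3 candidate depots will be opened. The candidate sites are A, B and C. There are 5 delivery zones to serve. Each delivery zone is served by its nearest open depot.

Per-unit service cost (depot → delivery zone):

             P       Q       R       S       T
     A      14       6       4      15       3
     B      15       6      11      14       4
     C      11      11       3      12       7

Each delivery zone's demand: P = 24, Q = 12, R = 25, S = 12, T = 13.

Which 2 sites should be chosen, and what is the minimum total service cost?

Choose A and C; total service cost 594.

With exactly 2 open, each delivery zone uses its cheapest among the chosen.
{A, C}: P→C 11·24=264, Q→A 6·12=72, R→C 3·25=75, S→C 12·12=144, T→A 3·13=39. Service cost 594.
{B, C}: service cost 607
{A, B}: service cost 715
Among all 3 size-2 choices, {A, C} is lowest.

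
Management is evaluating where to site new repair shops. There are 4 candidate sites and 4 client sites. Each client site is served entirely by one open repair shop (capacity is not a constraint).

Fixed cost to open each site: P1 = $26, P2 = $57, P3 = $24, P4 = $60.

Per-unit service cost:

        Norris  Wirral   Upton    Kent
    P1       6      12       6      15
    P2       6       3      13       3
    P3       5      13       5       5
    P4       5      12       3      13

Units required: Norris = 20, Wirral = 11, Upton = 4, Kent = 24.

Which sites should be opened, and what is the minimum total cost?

For any fixed open set, each client site goes to its cheapest open site; total = fixed + service.
{P2, P3}: Norris→P3 5·20=100, Wirral→P2 3·11=33, Upton→P3 5·4=20, Kent→P2 3·24=72. Service 225; fixed 81; total 306.
{P1, P2}: service 249 + fixed 83 = 332
{P1, P2, P3}: Norris→P3 5·20=100, Wirral→P2 3·11=33, Upton→P3 5·4=20, Kent→P2 3·24=72. Service 225; fixed 107; total 332.
{P1, P2, P3, P4}: Norris→P3 5·20=100, Wirral→P2 3·11=33, Upton→P4 3·4=12, Kent→P2 3·24=72. Service 217; fixed 167; total 384.
(All 15 nonempty subsets were checked; P2 and P3 is lowest.)

Open P2 and P3; minimum total cost 306.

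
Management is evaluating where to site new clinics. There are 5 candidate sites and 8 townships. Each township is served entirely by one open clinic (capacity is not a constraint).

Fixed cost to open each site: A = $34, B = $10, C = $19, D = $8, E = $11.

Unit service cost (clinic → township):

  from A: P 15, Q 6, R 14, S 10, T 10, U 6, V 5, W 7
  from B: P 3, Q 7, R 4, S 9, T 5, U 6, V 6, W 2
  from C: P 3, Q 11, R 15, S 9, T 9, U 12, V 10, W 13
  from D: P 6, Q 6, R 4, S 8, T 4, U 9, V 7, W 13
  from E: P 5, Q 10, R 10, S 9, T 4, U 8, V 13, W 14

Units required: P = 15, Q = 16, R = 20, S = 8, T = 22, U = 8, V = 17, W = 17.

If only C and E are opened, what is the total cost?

Each township is assigned to its cheapest site among the open ones.
{C, E}: P→C 3·15=45, Q→E 10·16=160, R→E 10·20=200, S→C 9·8=72, T→E 4·22=88, U→E 8·8=64, V→C 10·17=170, W→C 13·17=221. Service 1020; fixed 30; total 1050.

Total cost: 1050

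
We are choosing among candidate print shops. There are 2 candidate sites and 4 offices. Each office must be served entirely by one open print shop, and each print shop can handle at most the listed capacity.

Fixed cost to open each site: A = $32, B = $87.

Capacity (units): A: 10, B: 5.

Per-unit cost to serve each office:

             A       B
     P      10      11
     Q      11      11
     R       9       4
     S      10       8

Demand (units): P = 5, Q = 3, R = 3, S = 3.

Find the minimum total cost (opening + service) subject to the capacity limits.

Minimum total cost: 264

Open {A, B}: P→B 11·5=55, Q→A 11·3=33, R→A 9·3=27, S→A 10·3=30.
Loads: A carries 9/10, B carries 5/5. Service 145; fixed 119; total 264.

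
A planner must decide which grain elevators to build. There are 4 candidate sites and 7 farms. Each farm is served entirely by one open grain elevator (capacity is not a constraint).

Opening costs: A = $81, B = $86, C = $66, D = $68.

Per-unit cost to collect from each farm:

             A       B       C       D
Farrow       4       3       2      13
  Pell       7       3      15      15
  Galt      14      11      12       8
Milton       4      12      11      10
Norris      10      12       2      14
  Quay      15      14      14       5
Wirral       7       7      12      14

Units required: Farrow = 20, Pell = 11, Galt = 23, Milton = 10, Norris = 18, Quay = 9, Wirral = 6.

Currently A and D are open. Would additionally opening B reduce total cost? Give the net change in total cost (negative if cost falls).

Current service cost with {A, D}: 648.
Adding B: each farm re-picks its cheapest; new service cost 584, saving 64.
Extra fixed cost: 86. Net change = 86 − 64 = 22.
(Totals: 797 → 819.)

No — net change +22 (cost rises by 22).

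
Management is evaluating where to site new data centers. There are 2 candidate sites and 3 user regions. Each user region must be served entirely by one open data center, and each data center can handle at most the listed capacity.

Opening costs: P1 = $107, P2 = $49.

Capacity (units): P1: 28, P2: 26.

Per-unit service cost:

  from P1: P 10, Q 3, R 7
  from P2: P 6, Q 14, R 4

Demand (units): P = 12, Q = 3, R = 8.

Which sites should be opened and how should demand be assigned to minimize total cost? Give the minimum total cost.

Open {P2}: P→P2 6·12=72, Q→P2 14·3=42, R→P2 4·8=32.
Loads: P2 carries 23/26. Service 146; fixed 49; total 195.
Next best feasible plan costs 269.

Minimum total cost: 195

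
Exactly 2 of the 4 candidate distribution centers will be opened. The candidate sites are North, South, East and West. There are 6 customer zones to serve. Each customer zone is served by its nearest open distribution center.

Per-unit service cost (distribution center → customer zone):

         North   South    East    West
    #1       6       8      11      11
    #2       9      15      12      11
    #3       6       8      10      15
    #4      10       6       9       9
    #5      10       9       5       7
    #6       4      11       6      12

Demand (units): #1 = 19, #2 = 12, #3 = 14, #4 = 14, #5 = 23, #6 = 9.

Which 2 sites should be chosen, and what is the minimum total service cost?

Choose North and East; total service cost 583.

With exactly 2 open, each customer zone uses its cheapest among the chosen.
{North, East}: #1→North 6·19=114, #2→North 9·12=108, #3→North 6·14=84, #4→East 9·14=126, #5→East 5·23=115, #6→North 4·9=36. Service cost 583.
{North, West}: service cost 629
{North, South}: service cost 633
Among all 6 size-2 choices, {North, East} is lowest.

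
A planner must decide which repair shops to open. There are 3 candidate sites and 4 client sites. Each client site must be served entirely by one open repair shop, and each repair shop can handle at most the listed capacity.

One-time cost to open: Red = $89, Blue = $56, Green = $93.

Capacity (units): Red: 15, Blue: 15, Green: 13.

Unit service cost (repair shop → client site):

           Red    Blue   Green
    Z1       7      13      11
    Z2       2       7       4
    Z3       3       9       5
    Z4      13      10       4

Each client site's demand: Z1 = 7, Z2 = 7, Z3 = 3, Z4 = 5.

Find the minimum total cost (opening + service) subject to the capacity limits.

Open {Red, Green}: Z1→Red 7·7=49, Z2→Red 2·7=14, Z3→Green 5·3=15, Z4→Green 4·5=20.
Loads: Red carries 14/15, Green carries 8/13. Service 98; fixed 182; total 280.
Next best feasible plan costs 285.

Minimum total cost: 280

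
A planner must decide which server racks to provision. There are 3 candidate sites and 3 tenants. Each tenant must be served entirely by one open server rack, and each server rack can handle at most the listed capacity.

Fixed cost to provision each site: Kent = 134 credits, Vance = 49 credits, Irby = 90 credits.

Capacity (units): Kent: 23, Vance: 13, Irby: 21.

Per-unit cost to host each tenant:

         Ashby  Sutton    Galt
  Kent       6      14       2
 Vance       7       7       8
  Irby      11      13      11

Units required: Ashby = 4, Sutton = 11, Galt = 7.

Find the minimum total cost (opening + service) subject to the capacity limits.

Open {Kent, Vance}: Ashby→Kent 6·4=24, Sutton→Vance 7·11=77, Galt→Kent 2·7=14.
Loads: Kent carries 11/23, Vance carries 11/13. Service 115; fixed 183; total 298.
Next best feasible plan costs 326.

Minimum total cost: 298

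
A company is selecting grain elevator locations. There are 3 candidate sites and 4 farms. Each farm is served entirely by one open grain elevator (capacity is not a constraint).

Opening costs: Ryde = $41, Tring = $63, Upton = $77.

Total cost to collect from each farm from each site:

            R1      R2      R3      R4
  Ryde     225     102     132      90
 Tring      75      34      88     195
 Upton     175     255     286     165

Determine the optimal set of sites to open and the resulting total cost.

For any fixed open set, each farm goes to its cheapest open site; total = fixed + service.
{Ryde, Tring}: R1→Tring 75, R2→Tring 34, R3→Tring 88, R4→Ryde 90. Service 287; fixed 104; total 391.
{Tring}: service 392 + fixed 63 = 455
{Ryde, Tring, Upton}: R1→Tring 75, R2→Tring 34, R3→Tring 88, R4→Ryde 90. Service 287; fixed 181; total 468.
{Ryde}: R1→Ryde 225, R2→Ryde 102, R3→Ryde 132, R4→Ryde 90. Service 549; fixed 41; total 590.
No other subset beats 391.

Open Ryde and Tring; minimum total cost 391.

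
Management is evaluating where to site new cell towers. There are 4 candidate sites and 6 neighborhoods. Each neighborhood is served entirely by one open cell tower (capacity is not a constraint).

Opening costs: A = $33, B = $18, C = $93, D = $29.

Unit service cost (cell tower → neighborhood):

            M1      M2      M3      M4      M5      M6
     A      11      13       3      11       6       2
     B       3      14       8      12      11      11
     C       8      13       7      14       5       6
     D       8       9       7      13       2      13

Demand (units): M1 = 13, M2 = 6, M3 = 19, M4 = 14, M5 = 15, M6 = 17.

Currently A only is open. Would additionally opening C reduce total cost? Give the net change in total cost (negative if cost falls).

No — net change +39 (cost rises by 39).

Current service cost with {A}: 556.
Adding C: each neighborhood re-picks its cheapest; new service cost 502, saving 54.
Extra fixed cost: 93. Net change = 93 − 54 = 39.
(Totals: 589 → 628.)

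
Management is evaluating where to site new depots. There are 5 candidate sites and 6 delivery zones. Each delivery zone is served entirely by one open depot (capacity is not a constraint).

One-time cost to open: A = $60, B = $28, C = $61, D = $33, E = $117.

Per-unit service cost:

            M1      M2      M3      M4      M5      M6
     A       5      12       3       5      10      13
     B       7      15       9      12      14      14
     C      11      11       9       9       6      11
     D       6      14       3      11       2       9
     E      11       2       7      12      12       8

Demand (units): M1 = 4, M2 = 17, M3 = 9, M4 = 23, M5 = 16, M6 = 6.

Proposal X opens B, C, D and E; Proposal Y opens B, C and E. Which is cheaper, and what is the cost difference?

Proposal X is cheaper by 71.

Proposal X: {B, C, D, E}: M1→D 6·4=24, M2→E 2·17=34, M3→D 3·9=27, M4→C 9·23=207, M5→D 2·16=32, M6→E 8·6=48. Service 372; fixed 239; total 611.
Proposal Y: {B, C, E}: M1→B 7·4=28, M2→E 2·17=34, M3→E 7·9=63, M4→C 9·23=207, M5→C 6·16=96, M6→E 8·6=48. Service 476; fixed 206; total 682.
Difference: |611 − 682| = 71.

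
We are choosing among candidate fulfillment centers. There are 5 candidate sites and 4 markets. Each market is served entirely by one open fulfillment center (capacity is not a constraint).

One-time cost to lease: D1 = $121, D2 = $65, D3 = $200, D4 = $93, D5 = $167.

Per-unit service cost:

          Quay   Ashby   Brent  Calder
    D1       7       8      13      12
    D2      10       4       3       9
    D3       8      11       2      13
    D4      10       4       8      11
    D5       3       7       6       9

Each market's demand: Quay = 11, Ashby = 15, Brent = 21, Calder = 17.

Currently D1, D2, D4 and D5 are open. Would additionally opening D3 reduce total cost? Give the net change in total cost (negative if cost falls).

No — net change +179 (cost rises by 179).

Current service cost with {D1, D2, D4, D5}: 309.
Adding D3: each market re-picks its cheapest; new service cost 288, saving 21.
Extra fixed cost: 200. Net change = 200 − 21 = 179.
(Totals: 755 → 934.)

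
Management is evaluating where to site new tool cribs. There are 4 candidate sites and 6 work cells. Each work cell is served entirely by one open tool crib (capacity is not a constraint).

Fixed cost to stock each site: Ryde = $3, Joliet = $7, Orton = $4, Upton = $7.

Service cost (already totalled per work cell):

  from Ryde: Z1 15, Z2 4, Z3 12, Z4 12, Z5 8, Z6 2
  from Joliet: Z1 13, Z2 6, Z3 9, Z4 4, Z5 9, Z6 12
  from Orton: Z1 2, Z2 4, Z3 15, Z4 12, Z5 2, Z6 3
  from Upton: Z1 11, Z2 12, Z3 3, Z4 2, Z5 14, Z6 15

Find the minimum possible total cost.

Minimum total cost: 27

For any fixed open set, each work cell goes to its cheapest open site; total = fixed + service.
{Orton, Upton}: Z1→Orton 2, Z2→Orton 4, Z3→Upton 3, Z4→Upton 2, Z5→Orton 2, Z6→Orton 3. Service 16; fixed 11; total 27.
{Ryde, Orton, Upton}: service 15 + fixed 14 = 29
{Joliet, Orton, Upton}: service 16 + fixed 18 = 34
{Ryde, Joliet, Orton, Upton}: service 15 + fixed 21 = 36
No other subset beats 27.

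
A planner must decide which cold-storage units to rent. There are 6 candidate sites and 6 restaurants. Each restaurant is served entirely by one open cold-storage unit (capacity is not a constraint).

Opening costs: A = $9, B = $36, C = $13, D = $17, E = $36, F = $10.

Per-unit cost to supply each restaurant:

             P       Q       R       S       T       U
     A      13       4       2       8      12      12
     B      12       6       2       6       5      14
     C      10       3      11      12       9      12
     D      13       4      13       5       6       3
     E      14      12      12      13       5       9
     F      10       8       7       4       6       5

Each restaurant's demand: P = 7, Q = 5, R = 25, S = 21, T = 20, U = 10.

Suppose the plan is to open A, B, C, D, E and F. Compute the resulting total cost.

Each restaurant is assigned to its cheapest site among the open ones.
{A, B, C, D, E, F}: P→C 10·7=70, Q→C 3·5=15, R→A 2·25=50, S→F 4·21=84, T→B 5·20=100, U→D 3·10=30. Service 349; fixed 121; total 470.

Total cost: 470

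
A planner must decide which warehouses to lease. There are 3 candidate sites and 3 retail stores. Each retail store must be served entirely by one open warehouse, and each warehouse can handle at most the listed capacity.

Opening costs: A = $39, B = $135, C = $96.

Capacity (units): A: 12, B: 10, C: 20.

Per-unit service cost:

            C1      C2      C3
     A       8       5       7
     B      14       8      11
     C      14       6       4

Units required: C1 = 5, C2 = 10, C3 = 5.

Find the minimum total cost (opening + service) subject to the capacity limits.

Minimum total cost: 246

Open {C}: C1→C 14·5=70, C2→C 6·10=60, C3→C 4·5=20.
Loads: C carries 20/20. Service 150; fixed 96; total 246.
Next best feasible plan costs 255.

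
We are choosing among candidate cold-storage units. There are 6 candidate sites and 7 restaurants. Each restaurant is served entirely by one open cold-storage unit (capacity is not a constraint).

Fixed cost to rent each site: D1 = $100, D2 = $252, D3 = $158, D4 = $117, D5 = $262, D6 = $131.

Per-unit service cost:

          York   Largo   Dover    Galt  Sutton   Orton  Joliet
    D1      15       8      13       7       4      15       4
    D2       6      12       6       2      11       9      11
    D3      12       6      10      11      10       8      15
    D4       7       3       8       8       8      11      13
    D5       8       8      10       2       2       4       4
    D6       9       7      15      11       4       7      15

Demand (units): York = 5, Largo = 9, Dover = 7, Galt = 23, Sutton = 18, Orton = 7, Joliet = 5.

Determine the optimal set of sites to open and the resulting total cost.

Open D5 only; minimum total cost 574.

For any fixed open set, each restaurant goes to its cheapest open site; total = fixed + service.
{D5}: York→D5 8·5=40, Largo→D5 8·9=72, Dover→D5 10·7=70, Galt→D5 2·23=46, Sutton→D5 2·18=36, Orton→D5 4·7=28, Joliet→D5 4·5=20. Service 312; fixed 262; total 574.
{D4, D5}: York→D4 7·5=35, Largo→D4 3·9=27, Dover→D4 8·7=56, Galt→D5 2·23=46, Sutton→D5 2·18=36, Orton→D5 4·7=28, Joliet→D5 4·5=20. Service 248; fixed 379; total 627.
{D1, D4}: York→D4 7·5=35, Largo→D4 3·9=27, Dover→D4 8·7=56, Galt→D1 7·23=161, Sutton→D1 4·18=72, Orton→D4 11·7=77, Joliet→D1 4·5=20. Service 448; fixed 217; total 665.
{D1, D2, D3, D4, D5, D6}: service 229 + fixed 1020 = 1249
No other subset beats 574.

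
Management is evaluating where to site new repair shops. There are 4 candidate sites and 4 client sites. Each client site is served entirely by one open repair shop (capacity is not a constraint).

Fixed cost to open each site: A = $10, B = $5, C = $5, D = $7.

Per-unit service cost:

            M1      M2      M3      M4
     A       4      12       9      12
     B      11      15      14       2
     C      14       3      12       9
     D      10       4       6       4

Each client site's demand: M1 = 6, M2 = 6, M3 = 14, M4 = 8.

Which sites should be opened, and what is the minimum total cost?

For any fixed open set, each client site goes to its cheapest open site; total = fixed + service.
{A, B, C, D}: M1→A 4·6=24, M2→C 3·6=18, M3→D 6·14=84, M4→B 2·8=16. Service 142; fixed 27; total 169.
{A, B, D}: M1→A 4·6=24, M2→D 4·6=24, M3→D 6·14=84, M4→B 2·8=16. Service 148; fixed 22; total 170.
{A, C, D}: service 158 + fixed 22 = 180
{B}: service 368 + fixed 5 = 373
No other subset beats 169.

Open A, B, C and D; minimum total cost 169.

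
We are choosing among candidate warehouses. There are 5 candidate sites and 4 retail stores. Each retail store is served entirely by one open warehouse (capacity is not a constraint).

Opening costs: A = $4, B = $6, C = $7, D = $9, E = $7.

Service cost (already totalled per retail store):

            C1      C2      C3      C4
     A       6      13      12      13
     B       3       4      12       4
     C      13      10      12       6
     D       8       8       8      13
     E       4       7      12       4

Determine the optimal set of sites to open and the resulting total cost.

For any fixed open set, each retail store goes to its cheapest open site; total = fixed + service.
{B}: C1→B 3, C2→B 4, C3→B 12, C4→B 4. Service 23; fixed 6; total 29.
{A, B}: service 23 + fixed 10 = 33
{B, D}: C1→B 3, C2→B 4, C3→D 8, C4→B 4. Service 19; fixed 15; total 34.
{A, B, C, D, E}: service 19 + fixed 33 = 52
No other subset beats 29.

Open B only; minimum total cost 29.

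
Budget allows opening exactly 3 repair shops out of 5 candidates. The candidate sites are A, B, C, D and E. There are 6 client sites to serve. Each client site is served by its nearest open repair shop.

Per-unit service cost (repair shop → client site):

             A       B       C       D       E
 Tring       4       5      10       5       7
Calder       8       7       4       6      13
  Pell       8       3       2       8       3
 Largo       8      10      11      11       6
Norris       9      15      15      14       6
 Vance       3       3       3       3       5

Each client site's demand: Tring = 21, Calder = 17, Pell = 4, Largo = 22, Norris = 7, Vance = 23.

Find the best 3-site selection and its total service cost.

Choose A, C and E; total service cost 403.

With exactly 3 open, each client site uses its cheapest among the chosen.
{A, C, E}: Tring→A 4·21=84, Calder→C 4·17=68, Pell→C 2·4=8, Largo→E 6·22=132, Norris→E 6·7=42, Vance→A 3·23=69. Service cost 403.
{B, C, E}: service cost 424
{C, D, E}: service cost 424
Among all 10 size-3 choices, {A, C, E} is lowest.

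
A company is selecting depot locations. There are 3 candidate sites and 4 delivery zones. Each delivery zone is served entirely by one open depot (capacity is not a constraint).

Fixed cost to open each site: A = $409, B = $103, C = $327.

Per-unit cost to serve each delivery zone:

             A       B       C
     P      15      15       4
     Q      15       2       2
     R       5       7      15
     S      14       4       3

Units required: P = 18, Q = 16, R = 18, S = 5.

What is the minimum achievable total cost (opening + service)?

For any fixed open set, each delivery zone goes to its cheapest open site; total = fixed + service.
{B}: P→B 15·18=270, Q→B 2·16=32, R→B 7·18=126, S→B 4·5=20. Service 448; fixed 103; total 551.
{B, C}: P→C 4·18=72, Q→B 2·16=32, R→B 7·18=126, S→C 3·5=15. Service 245; fixed 430; total 675.
{C}: service 389 + fixed 327 = 716
{A, B, C}: P→C 4·18=72, Q→B 2·16=32, R→A 5·18=90, S→C 3·5=15. Service 209; fixed 839; total 1048.
No other subset beats 551.

Minimum total cost: 551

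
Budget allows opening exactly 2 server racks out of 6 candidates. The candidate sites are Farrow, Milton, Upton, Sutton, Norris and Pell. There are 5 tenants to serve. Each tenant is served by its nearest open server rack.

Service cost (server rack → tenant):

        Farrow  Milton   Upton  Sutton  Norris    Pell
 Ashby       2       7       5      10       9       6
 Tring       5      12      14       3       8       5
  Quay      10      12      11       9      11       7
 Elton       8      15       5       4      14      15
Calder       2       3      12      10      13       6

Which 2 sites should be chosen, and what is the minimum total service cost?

Choose Farrow and Sutton; total service cost 20.

With exactly 2 open, each tenant uses its cheapest among the chosen.
{Farrow, Sutton}: Ashby→Farrow 2, Tring→Sutton 3, Quay→Sutton 9, Elton→Sutton 4, Calder→Farrow 2. Service cost 20.
{Farrow, Upton}: service cost 24
{Farrow, Pell}: service cost 24
Among all 15 size-2 choices, {Farrow, Sutton} is lowest.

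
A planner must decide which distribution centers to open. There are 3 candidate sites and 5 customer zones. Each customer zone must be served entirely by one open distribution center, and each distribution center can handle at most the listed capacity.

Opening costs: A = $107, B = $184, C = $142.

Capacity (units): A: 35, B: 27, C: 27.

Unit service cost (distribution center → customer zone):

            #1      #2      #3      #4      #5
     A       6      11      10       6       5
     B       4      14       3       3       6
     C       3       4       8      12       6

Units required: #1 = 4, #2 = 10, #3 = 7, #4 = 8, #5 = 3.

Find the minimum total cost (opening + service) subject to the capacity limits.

Minimum total cost: 374

Open {A}: #1→A 6·4=24, #2→A 11·10=110, #3→A 10·7=70, #4→A 6·8=48, #5→A 5·3=15.
Loads: A carries 32/35. Service 267; fixed 107; total 374.
Next best feasible plan costs 420.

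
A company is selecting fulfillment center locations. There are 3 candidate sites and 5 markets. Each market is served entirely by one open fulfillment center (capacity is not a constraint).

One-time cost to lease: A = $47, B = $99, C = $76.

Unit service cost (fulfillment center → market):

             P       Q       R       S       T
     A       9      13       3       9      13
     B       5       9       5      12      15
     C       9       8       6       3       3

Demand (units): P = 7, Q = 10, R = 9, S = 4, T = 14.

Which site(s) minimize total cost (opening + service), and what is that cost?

For any fixed open set, each market goes to its cheapest open site; total = fixed + service.
{C}: P→C 9·7=63, Q→C 8·10=80, R→C 6·9=54, S→C 3·4=12, T→C 3·14=42. Service 251; fixed 76; total 327.
{A, C}: P→A 9·7=63, Q→C 8·10=80, R→A 3·9=27, S→C 3·4=12, T→C 3·14=42. Service 224; fixed 123; total 347.
{B, C}: P→B 5·7=35, Q→C 8·10=80, R→B 5·9=45, S→C 3·4=12, T→C 3·14=42. Service 214; fixed 175; total 389.
{A, B, C}: service 196 + fixed 222 = 418
No other subset beats 327.

Open C only; minimum total cost 327.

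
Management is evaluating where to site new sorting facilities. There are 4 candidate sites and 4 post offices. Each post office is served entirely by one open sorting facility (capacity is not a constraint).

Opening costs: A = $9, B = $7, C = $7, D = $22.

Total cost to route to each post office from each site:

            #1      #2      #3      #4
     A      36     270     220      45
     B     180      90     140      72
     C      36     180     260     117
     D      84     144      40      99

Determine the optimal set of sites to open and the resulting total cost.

For any fixed open set, each post office goes to its cheapest open site; total = fixed + service.
{A, B, D}: #1→A 36, #2→B 90, #3→D 40, #4→A 45. Service 211; fixed 38; total 249.
{A, B, C, D}: service 211 + fixed 45 = 256
{B, C, D}: service 238 + fixed 36 = 274
{B}: #1→B 180, #2→B 90, #3→B 140, #4→B 72. Service 482; fixed 7; total 489.
No other subset beats 249.

Open A, B and D; minimum total cost 249.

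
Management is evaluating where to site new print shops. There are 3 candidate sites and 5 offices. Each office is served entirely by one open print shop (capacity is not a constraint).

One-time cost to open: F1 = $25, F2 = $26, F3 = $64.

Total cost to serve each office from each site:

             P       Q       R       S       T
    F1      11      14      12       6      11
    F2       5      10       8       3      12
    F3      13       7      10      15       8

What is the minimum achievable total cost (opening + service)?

For any fixed open set, each office goes to its cheapest open site; total = fixed + service.
{F2}: P→F2 5, Q→F2 10, R→F2 8, S→F2 3, T→F2 12. Service 38; fixed 26; total 64.
{F1}: service 54 + fixed 25 = 79
{F1, F2}: service 37 + fixed 51 = 88
{F1, F2, F3}: P→F2 5, Q→F3 7, R→F2 8, S→F2 3, T→F3 8. Service 31; fixed 115; total 146.
No other subset beats 64.

Minimum total cost: 64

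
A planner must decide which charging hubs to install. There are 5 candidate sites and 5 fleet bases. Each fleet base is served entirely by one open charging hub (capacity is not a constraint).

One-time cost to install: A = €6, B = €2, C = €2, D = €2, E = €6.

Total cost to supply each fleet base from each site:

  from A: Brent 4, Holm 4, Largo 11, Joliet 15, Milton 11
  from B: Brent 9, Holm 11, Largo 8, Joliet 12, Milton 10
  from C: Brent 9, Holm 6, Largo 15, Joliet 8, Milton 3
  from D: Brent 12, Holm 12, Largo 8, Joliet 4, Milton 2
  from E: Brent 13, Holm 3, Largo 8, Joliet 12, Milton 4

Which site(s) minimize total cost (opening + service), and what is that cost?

Open A and D; minimum total cost 30.

For any fixed open set, each fleet base goes to its cheapest open site; total = fixed + service.
{A, D}: Brent→A 4, Holm→A 4, Largo→D 8, Joliet→D 4, Milton→D 2. Service 22; fixed 8; total 30.
{A, B, D}: service 22 + fixed 10 = 32
{A, C, D}: Brent→A 4, Holm→A 4, Largo→D 8, Joliet→D 4, Milton→D 2. Service 22; fixed 10; total 32.
{A, B, C, D, E}: service 21 + fixed 18 = 39
No other subset beats 30.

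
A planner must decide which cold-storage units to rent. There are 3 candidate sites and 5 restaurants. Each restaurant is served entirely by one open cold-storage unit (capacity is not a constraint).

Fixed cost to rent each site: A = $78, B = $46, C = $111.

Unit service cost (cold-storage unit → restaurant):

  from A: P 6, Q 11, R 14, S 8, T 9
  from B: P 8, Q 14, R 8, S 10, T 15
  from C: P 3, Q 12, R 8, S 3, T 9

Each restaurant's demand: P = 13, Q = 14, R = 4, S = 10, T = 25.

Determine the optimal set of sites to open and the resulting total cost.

For any fixed open set, each restaurant goes to its cheapest open site; total = fixed + service.
{C}: P→C 3·13=39, Q→C 12·14=168, R→C 8·4=32, S→C 3·10=30, T→C 9·25=225. Service 494; fixed 111; total 605.
{B, C}: P→C 3·13=39, Q→C 12·14=168, R→B 8·4=32, S→C 3·10=30, T→C 9·25=225. Service 494; fixed 157; total 651.
{A, C}: service 480 + fixed 189 = 669
{A, B, C}: service 480 + fixed 235 = 715
No other subset beats 605.

Open C only; minimum total cost 605.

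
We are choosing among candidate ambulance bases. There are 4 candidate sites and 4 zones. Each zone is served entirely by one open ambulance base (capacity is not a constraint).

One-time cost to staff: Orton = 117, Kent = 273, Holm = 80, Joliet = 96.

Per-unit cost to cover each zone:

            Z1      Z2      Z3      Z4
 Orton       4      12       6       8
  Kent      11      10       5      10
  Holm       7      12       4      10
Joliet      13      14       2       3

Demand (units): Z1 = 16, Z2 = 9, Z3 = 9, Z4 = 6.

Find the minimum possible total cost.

For any fixed open set, each zone goes to its cheapest open site; total = fixed + service.
{Orton}: Z1→Orton 4·16=64, Z2→Orton 12·9=108, Z3→Orton 6·9=54, Z4→Orton 8·6=48. Service 274; fixed 117; total 391.
{Holm}: Z1→Holm 7·16=112, Z2→Holm 12·9=108, Z3→Holm 4·9=36, Z4→Holm 10·6=60. Service 316; fixed 80; total 396.
{Orton, Joliet}: service 208 + fixed 213 = 421
{Orton, Kent, Holm, Joliet}: service 190 + fixed 566 = 756
No other subset beats 391.

Minimum total cost: 391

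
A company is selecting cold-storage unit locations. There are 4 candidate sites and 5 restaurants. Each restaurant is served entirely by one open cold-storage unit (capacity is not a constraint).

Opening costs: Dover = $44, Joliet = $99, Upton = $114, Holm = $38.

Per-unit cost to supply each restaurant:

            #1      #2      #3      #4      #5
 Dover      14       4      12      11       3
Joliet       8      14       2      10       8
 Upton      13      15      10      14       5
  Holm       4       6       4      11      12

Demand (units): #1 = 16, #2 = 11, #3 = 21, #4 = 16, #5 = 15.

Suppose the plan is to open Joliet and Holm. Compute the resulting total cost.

Each restaurant is assigned to its cheapest site among the open ones.
{Joliet, Holm}: #1→Holm 4·16=64, #2→Holm 6·11=66, #3→Joliet 2·21=42, #4→Joliet 10·16=160, #5→Joliet 8·15=120. Service 452; fixed 137; total 589.

Total cost: 589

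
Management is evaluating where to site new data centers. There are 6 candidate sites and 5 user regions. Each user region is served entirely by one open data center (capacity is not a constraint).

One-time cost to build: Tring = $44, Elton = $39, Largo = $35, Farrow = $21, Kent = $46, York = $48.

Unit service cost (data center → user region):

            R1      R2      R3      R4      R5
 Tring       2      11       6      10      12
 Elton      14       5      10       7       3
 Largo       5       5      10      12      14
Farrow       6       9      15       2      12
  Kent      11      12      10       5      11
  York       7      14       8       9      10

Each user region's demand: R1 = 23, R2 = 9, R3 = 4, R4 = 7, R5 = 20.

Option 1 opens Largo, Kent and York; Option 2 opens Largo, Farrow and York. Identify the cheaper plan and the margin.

Option 2 is cheaper by 46.

Option 1: {Largo, Kent, York}: R1→Largo 5·23=115, R2→Largo 5·9=45, R3→York 8·4=32, R4→Kent 5·7=35, R5→York 10·20=200. Service 427; fixed 129; total 556.
Option 2: {Largo, Farrow, York}: R1→Largo 5·23=115, R2→Largo 5·9=45, R3→York 8·4=32, R4→Farrow 2·7=14, R5→York 10·20=200. Service 406; fixed 104; total 510.
Difference: |556 − 510| = 46.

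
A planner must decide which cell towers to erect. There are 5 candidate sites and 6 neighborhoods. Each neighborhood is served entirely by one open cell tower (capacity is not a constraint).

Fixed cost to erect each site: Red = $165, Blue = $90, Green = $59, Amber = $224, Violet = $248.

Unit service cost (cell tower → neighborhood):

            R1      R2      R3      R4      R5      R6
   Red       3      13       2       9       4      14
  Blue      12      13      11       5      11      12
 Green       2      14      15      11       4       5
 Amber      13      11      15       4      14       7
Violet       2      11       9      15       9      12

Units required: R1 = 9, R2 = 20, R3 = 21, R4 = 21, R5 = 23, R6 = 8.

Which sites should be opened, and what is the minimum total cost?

For any fixed open set, each neighborhood goes to its cheapest open site; total = fixed + service.
{Red, Green}: R1→Green 2·9=18, R2→Red 13·20=260, R3→Red 2·21=42, R4→Red 9·21=189, R5→Red 4·23=92, R6→Green 5·8=40. Service 641; fixed 224; total 865.
{Red, Blue, Green}: service 557 + fixed 314 = 871
{Red, Blue}: service 622 + fixed 255 = 877
{Red, Blue, Green, Amber, Violet}: service 496 + fixed 786 = 1282
No other subset beats 865.

Open Red and Green; minimum total cost 865.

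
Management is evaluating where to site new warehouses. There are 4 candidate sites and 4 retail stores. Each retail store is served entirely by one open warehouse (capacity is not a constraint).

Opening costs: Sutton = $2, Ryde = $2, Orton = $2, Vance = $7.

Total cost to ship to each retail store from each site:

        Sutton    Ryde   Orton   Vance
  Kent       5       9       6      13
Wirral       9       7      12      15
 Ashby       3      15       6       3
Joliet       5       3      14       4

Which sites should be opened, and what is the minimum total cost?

For any fixed open set, each retail store goes to its cheapest open site; total = fixed + service.
{Sutton, Ryde}: Kent→Sutton 5, Wirral→Ryde 7, Ashby→Sutton 3, Joliet→Ryde 3. Service 18; fixed 4; total 22.
{Sutton}: service 22 + fixed 2 = 24
{Sutton, Ryde, Orton}: Kent→Sutton 5, Wirral→Ryde 7, Ashby→Sutton 3, Joliet→Ryde 3. Service 18; fixed 6; total 24.
{Sutton, Ryde, Orton, Vance}: Kent→Sutton 5, Wirral→Ryde 7, Ashby→Sutton 3, Joliet→Ryde 3. Service 18; fixed 13; total 31.
No other subset beats 22.

Open Sutton and Ryde; minimum total cost 22.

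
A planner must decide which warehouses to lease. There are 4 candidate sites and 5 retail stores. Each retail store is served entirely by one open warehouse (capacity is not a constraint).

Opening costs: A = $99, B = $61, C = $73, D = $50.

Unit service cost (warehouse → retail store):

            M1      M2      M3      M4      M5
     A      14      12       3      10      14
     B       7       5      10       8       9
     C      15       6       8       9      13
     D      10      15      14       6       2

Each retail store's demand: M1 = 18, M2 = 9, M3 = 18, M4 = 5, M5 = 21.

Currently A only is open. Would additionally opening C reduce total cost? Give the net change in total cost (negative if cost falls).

Yes — net change −7 (cost falls by 7).

Current service cost with {A}: 758.
Adding C: each retail store re-picks its cheapest; new service cost 678, saving 80.
Extra fixed cost: 73. Net change = 73 − 80 = -7.
(Totals: 857 → 850.)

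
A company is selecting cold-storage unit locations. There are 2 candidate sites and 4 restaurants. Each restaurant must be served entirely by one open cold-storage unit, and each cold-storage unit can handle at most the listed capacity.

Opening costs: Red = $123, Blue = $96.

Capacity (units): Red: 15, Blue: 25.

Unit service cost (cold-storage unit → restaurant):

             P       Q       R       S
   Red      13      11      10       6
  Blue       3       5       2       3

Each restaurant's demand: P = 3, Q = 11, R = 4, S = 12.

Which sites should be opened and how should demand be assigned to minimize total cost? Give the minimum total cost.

Open {Red, Blue}: P→Blue 3·3=9, Q→Blue 5·11=55, R→Blue 2·4=8, S→Red 6·12=72.
Loads: Red carries 12/15, Blue carries 18/25. Service 144; fixed 219; total 363.
Next best feasible plan costs 389.

Minimum total cost: 363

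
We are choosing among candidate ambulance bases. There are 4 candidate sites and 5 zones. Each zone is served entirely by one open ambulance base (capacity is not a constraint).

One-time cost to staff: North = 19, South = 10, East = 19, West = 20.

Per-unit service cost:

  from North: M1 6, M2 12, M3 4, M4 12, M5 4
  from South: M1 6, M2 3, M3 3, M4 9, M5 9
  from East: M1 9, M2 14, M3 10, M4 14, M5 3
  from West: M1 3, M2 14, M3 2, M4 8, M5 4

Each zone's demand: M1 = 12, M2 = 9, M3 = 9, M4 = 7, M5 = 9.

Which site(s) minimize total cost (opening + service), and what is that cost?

Open South and West; minimum total cost 203.

For any fixed open set, each zone goes to its cheapest open site; total = fixed + service.
{South, West}: M1→West 3·12=36, M2→South 3·9=27, M3→West 2·9=18, M4→West 8·7=56, M5→West 4·9=36. Service 173; fixed 30; total 203.
{South, East, West}: service 164 + fixed 49 = 213
{North, South, West}: M1→West 3·12=36, M2→South 3·9=27, M3→West 2·9=18, M4→West 8·7=56, M5→North 4·9=36. Service 173; fixed 49; total 222.
{North, South, East, West}: service 164 + fixed 68 = 232
No other subset beats 203.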